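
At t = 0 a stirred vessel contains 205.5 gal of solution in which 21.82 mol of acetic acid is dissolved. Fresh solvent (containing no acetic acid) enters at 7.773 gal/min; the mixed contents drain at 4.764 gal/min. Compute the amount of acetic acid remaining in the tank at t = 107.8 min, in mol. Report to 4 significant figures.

Let m(t) be the amount of acetic acid. Volume: V(t) = V₀ + (Q_in − Q_out) t = 205.5 + 3.00900 t; V(107.8) = 529.870 gal.
Solute balance: dm/dt = 0 − Q_out C = −Q_out m/V(t).
dm/m = −Q_out dt/(V₀ + 3.00900 t); integrating gives ln(m/m₀) = −(Q_out/(Q_in−Q_out)) ln(V/V₀).
m = m₀ (V₀/V)^(Q_out/(Q_in−Q_out)) = 21.82 × (205.5/529.870)^(1.58325) = 4.87049 mol.

4.870 mol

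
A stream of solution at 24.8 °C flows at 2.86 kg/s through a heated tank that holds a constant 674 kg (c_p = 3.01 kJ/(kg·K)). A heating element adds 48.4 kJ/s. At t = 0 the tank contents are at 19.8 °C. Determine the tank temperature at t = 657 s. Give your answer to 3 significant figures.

Unsteady energy balance on the tank contents: M c_p dT/dt = ṁ c_p (T_in − T) + 48.4.
Rearrange: dT/dt = (T_ss − T)/τ with τ = M/ṁ = 235.66 s and T_ss = T_in + Q̇/(ṁ c_p) = 30.422 °C.
This is linear first-order; T(t) = T_ss + (T₀ − T_ss) e^(−t/τ).
T(657) = 30.422 + (-10.622)·e^(−657/235.66) = 30.422 + (-10.622)·0.061553 = 29.768 °C.

29.8 °C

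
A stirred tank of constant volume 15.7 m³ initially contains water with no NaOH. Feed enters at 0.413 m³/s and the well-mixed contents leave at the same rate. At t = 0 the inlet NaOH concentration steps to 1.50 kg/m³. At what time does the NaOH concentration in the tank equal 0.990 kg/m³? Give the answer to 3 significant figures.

41.0 s

Accumulation = in − out for the solute gives V dC/dt = Q(C_in − C), so τ = V/Q = 38.015 s.
C(t) = C_in + (C₀ − C_in) e^(−t/τ). Set C = 0.990 and solve for t:
e^(−t/τ) = (C − C_in)/(C₀ − C_in) = (0.990 − 1.50)/(0 − 1.50) = 0.34000
t = −τ ln(…) = 38.015 × 1.0788 = 41.010 s.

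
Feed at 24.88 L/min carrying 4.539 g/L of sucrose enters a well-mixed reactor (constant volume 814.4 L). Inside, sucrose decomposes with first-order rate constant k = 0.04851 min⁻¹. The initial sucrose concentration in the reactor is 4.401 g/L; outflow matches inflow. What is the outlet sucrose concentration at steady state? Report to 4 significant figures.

V dC/dt = Q(C_in − C) − k V C.
At steady state: 0 = Q C_in − (Q + kV) C_ss, so C_ss = Q C_in/(Q + kV).
C_ss = 24.88·4.539/(24.88 + 0.04851·814.4) = 112.930/64.3865 = 1.75394 g/L.

1.754 g/L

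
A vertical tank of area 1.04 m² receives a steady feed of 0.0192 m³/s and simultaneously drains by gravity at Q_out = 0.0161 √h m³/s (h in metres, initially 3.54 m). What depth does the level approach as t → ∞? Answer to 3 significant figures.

A dh/dt = Q_in − 0.0161 √h. Steady state requires inflow = outflow:
Q_in = 0.0161 √h_ss ⇒ √h_ss = 0.0192/0.0161 = 1.1925.
h_ss = 1.1925² = 1.4222 m. (Since h₀ = 3.54 m > h_ss, the level will fall toward this value.)

1.42 m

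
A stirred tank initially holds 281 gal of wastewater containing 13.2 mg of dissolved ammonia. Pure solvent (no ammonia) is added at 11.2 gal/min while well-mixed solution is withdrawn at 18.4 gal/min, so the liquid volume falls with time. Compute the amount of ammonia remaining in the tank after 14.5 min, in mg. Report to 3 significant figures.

4.03 mg

Total volume: dV/dt = Q_in − Q_out = -7.2000 gal/min, so V(t) = 281 − 7.2000 t and V(14.5) = 176.60 gal.
Species balance (pure solvent in): dm/dt = −Q_out · m/V(t).
Separate: dm/m = −Q_out dt/V(t) ⇒ ln(m/m₀) = −(Q_out/(Q_in−Q_out)) ln(V/V₀).
m = m₀ (V₀/V)^(Q_out/(Q_in−Q_out)) = 13.2 × (281/176.60)^(-2.5556) = 4.0279 mg.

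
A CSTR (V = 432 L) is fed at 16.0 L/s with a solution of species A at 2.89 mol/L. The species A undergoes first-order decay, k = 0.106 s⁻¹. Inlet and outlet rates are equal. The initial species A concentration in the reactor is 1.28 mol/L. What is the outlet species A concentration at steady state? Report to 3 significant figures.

0.748 mol/L

V dC/dt = Q(C_in − C) − k V C.
Steady state (dC/dt = 0): C_ss = Q C_in/(Q + kV) = C_in/(1 + kV/Q).
C_ss = 16.0·2.89/(16.0 + 0.106·432) = 46.240/61.792 = 0.74832 mol/L.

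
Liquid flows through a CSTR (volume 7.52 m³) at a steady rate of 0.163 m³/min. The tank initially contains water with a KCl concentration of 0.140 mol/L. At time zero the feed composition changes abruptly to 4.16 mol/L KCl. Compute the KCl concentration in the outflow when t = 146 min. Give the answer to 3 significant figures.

Mass balance on the solute (V constant): V dC/dt = Q(C_in − C).
Time constant τ = V/Q = 7.52/0.163 = 46.135 min.
Integrating: C(t) = C_in + (C₀ − C_in) e^(−t/τ).
C(146) = 4.16 + (0.140 − 4.16)·e^(−146/46.135) = 4.16 + (-4.0200)·0.042230 = 3.9902 mol/L.

3.99 mol/L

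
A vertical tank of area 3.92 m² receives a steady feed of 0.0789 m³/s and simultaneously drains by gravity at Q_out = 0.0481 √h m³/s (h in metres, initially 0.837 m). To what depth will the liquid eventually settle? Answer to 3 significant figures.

2.69 m

A dh/dt = Q_in − 0.0481 √h. Steady state requires inflow = outflow:
Q_in = 0.0481 √h_ss ⇒ √h_ss = 0.0789/0.0481 = 1.6403.
h_ss = 1.6403² = 2.6907 m. (Since h₀ = 0.837 m < h_ss, the level will rise toward this value.)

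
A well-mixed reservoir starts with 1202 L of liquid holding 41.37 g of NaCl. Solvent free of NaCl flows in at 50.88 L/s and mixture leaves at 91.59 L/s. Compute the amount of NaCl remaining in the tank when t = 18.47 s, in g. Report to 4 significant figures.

4.538 g

Let m(t) be the amount of NaCl. Volume: V(t) = V₀ + (Q_in − Q_out) t = 1202 − 40.7100 t; V(18.47) = 450.086 L.
No NaCl enters, so dm/dt = −Q_out · (m/V).
dm/m = −Q_out dt/(V₀ − 40.7100 t); integrating gives ln(m/m₀) = −(Q_out/(Q_in−Q_out)) ln(V/V₀).
m = m₀ (V₀/V)^(Q_out/(Q_in−Q_out)) = 41.37 × (1202/450.086)^(-2.24982) = 4.53831 g.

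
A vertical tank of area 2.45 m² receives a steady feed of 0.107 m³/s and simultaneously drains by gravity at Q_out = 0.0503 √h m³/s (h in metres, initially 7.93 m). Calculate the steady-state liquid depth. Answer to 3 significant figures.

Level balance: A dh/dt = 0.107 − 0.0503 √h. Setting dh/dt = 0:
Q_in = 0.0503 √h_ss ⇒ √h_ss = 0.107/0.0503 = 2.1272.
h_ss = 2.1272² = 4.5251 m. (Since h₀ = 7.93 m > h_ss, the level will fall toward this value.)

4.53 m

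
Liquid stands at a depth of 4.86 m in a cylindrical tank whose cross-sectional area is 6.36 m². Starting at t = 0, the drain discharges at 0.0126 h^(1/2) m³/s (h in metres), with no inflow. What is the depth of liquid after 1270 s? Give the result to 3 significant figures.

A dh/dt = −Q_out = −0.0126 √h.
∫ h^(−1/2) dh = −(0.0126/A) ∫ dt, giving 2√h = 2√h₀ − (0.0126/A) t.
√h = √4.86 − 0.0126·1270/(2·6.36) = 2.2045 − 1.2580 = 0.94652.
h = 0.94652² = 0.89590 m.

0.896 m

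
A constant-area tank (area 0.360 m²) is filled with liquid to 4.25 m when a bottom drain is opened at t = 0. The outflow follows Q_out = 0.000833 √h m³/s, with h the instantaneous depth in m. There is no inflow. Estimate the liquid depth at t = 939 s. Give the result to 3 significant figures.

0.951 m

A dh/dt = −Q_out = −0.000833 √h.
This is separable: 2 d(√h)/dt = −0.000833/A, so √h = √h₀ − (0.000833/(2A)) t.
√h = √4.25 − 0.000833·939/(2·0.360) = 2.0616 − 1.0864 = 0.97518.
h = 0.97518² = 0.95098 m.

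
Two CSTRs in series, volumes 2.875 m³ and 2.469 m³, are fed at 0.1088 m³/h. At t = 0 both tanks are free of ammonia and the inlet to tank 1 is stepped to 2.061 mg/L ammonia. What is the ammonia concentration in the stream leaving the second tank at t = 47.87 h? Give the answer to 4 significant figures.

1.197 mg/L

Species balance on tank i: dCᵢ/dt = (Cᵢ₋₁ − Cᵢ)/τᵢ with τᵢ = Vᵢ/Q.
τ₁ = 2.875/0.1088 = 26.4246 h; τ₂ = 2.469/0.1088 = 22.6930 h.
Solving the cascade with C₁(0)=C₂(0)=0 gives C₂(t) = C_in[1 − (τ₁ e^(−t/τ₁) − τ₂ e^(−t/τ₂))/(τ₁ − τ₂)].
At t = 47.87: e^(−t/τ₁) = 0.163398, e^(−t/τ₂) = 0.121303.
C₂ = 2.061·[1 − (26.4246·0.163398 − 22.6930·0.121303)/(3.73162)] = 2.061·0.580615 = 1.19665 mg/L.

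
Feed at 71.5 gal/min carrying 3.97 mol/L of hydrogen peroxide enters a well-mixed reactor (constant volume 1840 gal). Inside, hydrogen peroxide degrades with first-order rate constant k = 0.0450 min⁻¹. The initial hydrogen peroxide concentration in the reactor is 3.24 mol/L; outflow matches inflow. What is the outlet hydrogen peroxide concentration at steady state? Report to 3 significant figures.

Species balance: V dC/dt = Q C_in − Q C − k V C.
Steady state (dC/dt = 0): C_ss = Q C_in/(Q + kV) = C_in/(1 + kV/Q).
C_ss = 71.5·3.97/(71.5 + 0.0450·1840) = 283.86/154.30 = 1.8396 mol/L.

1.84 mol/L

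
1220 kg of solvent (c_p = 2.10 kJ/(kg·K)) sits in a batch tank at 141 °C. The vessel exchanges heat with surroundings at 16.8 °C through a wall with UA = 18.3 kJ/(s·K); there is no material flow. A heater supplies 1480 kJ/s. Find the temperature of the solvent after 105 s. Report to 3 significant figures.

Lumped-capacitance energy balance: M c_p dT/dt = UA(T_amb − T) + Q̇.
dT/dt = (T_ss − T)/τ with T_ss = T_amb + Q̇/UA = 16.8 + 1480/18.3 = 97.674 °C, τ = M c_p/UA = 1220·2.10/18.3 = 140.00 s.
Integrating: T(t) = T_ss + (T₀ − T_ss) e^(−t/τ).
T(105) = 97.674 + (43.326)·0.47237 = 118.14 °C.

118 °C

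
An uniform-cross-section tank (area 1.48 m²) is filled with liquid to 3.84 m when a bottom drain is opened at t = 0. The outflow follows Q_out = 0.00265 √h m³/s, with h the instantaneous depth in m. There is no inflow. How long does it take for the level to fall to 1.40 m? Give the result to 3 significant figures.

Mass balance (ρ constant): A dh/dt = −0.00265 √h.
This is separable: 2 d(√h)/dt = −0.00265/A, so √h = √h₀ − (0.00265/(2A)) t.
t = 2A(√h₀ − √h)/0.00265 = 2·1.48·(√3.84 − √1.40)/0.00265
  = 2.9600 × (1.9596 − 1.1832) / 0.00265 = 867.20 s.

867 s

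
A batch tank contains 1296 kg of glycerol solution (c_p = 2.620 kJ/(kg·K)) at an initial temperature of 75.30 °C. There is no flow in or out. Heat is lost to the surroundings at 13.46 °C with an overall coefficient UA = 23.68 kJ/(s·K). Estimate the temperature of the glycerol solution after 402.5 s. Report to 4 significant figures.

17.19 °C

Lumped-capacitance energy balance: M c_p dT/dt = UA(T_amb − T).
dT/dt = (T_ss − T)/τ with T_ss = T_amb = 13.4600 °C, τ = M c_p/UA = 1296·2.620/23.68 = 143.392 s.
Integrating: T(t) = T_ss + (T₀ − T_ss) e^(−t/τ).
T(402.5) = 13.4600 + (61.8400)·0.0603863 = 17.1943 °C.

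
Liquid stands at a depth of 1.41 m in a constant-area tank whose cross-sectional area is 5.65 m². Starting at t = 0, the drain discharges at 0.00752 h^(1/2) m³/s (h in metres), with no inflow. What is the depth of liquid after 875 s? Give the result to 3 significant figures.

0.366 m

Unsteady balance on liquid volume: A dh/dt = −0.00752 √h.
Separate and integrate: 2(√h − √h₀) = −(0.00752/A) t.
√h = √1.41 − 0.00752·875/(2·5.65) = 1.1874 − 0.58230 = 0.60513.
h = 0.60513² = 0.36619 m.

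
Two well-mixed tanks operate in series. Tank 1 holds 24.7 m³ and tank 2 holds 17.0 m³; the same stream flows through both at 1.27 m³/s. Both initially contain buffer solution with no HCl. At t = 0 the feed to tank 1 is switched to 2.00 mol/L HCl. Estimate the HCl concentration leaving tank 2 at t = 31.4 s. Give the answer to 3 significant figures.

1.15 mol/L

Species balance on tank i: dCᵢ/dt = (Cᵢ₋₁ − Cᵢ)/τᵢ with τᵢ = Vᵢ/Q.
τ₁ = 24.7/1.27 = 19.449 s; τ₂ = 17.0/1.27 = 13.386 s.
Tank 1: C₁ = C_in(1 − e^(−t/τ₁)). Tank 2 (τ₁ ≠ τ₂): C₂ = C_in[1 − (τ₁ e^(−t/τ₁) − τ₂ e^(−t/τ₂))/(τ₁ − τ₂)].
At t = 31.4: e^(−t/τ₁) = 0.19899, e^(−t/τ₂) = 0.095774.
C₂ = 2.00·[1 − (19.449·0.19899 − 13.386·0.095774)/(6.0630)] = 2.00·0.57313 = 1.1463 mol/L.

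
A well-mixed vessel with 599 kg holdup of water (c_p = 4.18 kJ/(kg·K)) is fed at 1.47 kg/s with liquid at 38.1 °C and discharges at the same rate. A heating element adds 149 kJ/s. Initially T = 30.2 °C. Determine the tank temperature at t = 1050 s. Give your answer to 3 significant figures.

59.9 °C

M c_p dT/dt = ṁ c_p (T_in − T) + Q̇.
Rearrange: dT/dt = (T_ss − T)/τ with τ = M/ṁ = 407.48 s and T_ss = T_in + Q̇/(ṁ c_p) = 62.349 °C.
T approaches T_ss exponentially: T(t) = T_ss + (T₀ − T_ss) e^(−t/τ).
T(1050) = 62.349 + (-32.149)·e^(−1050/407.48) = 62.349 + (-32.149)·0.076017 = 59.905 °C.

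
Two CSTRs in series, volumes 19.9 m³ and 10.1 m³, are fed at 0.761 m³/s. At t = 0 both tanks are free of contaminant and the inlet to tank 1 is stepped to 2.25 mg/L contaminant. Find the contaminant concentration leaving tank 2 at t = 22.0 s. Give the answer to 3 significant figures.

0.722 mg/L

Each tank obeys Vᵢ dCᵢ/dt = Q(Cᵢ₋₁ − Cᵢ), so τᵢ = Vᵢ/Q.
τ₁ = 19.9/0.761 = 26.150 s; τ₂ = 10.1/0.761 = 13.272 s.
Solving the cascade with C₁(0)=C₂(0)=0 gives C₂(t) = C_in[1 − (τ₁ e^(−t/τ₁) − τ₂ e^(−t/τ₂))/(τ₁ − τ₂)].
At t = 22.0: e^(−t/τ₁) = 0.43115, e^(−t/τ₂) = 0.19059.
C₂ = 2.25·[1 − (26.150·0.43115 − 13.272·0.19059)/(12.878)] = 2.25·0.32093 = 0.72210 mg/L.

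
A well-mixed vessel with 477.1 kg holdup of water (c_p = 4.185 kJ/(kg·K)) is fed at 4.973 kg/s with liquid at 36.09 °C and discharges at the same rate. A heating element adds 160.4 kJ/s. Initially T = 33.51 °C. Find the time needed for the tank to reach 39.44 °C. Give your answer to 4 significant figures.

First-law balance (no shaft work): M c_p dT/dt = ṁ c_p (T_in − T) + 160.4.
τ = M/ṁ = 95.9381 s; T_ss = T_in + Q̇/(ṁ c_p) = 43.7971 °C.
T(t) = T_ss + (T₀ − T_ss) e^(−t/τ). Set T = 39.44:
e^(−t/τ) = (39.44 − 43.7971)/(33.51 − 43.7971) = 0.423549
t = −95.9381 · ln(0.423549) = 82.4190 s.

82.42 s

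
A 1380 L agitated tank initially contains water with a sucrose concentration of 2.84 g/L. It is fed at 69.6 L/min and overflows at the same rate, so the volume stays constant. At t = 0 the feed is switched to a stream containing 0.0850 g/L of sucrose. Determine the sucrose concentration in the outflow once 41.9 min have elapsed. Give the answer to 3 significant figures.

0.418 g/L

Unsteady species balance (constant V, well mixed): V dC/dt = Q(C_in − C).
So dC/dt = (C_in − C)/τ with τ = V/Q = 1380/69.6 = 19.828 min.
C approaches C_in exponentially: C(t) = C_in + (C₀ − C_in) e^(−t/τ).
C(41.9) = 0.0850 + (2.84 − 0.0850)·e^(−41.9/19.828) = 0.0850 + (2.7550)·0.12085 = 0.41794 g/L.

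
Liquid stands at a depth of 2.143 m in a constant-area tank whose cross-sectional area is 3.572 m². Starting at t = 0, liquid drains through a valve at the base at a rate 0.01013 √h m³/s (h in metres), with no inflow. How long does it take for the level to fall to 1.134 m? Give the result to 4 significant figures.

281.4 s

With no inflow, A dh/dt = −0.01013 √h.
Separate and integrate: 2(√h − √h₀) = −(0.01013/A) t.
t = 2A(√h₀ − √h)/0.01013 = 2·3.572·(√2.143 − √1.134)/0.01013
  = 7.14400 × (1.46390 − 1.06489) / 0.01013 = 281.391 s.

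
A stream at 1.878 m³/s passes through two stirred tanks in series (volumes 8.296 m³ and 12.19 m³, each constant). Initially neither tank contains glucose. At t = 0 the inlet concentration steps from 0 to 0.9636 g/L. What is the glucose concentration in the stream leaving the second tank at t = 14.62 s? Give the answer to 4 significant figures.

Time constants: τᵢ = Vᵢ/Q for each well-mixed tank.
τ₁ = 8.296/1.878 = 4.41747 s; τ₂ = 12.19/1.878 = 6.49095 s.
Solving the cascade with C₁(0)=C₂(0)=0 gives C₂(t) = C_in[1 − (τ₁ e^(−t/τ₁) − τ₂ e^(−t/τ₂))/(τ₁ − τ₂)].
At t = 14.62: e^(−t/τ₁) = 0.0365311, e^(−t/τ₂) = 0.105150.
C₂ = 0.9636·[1 − (4.41747·0.0365311 − 6.49095·0.105150)/(-2.07348)] = 0.9636·0.748661 = 0.721409 g/L.

0.7214 g/L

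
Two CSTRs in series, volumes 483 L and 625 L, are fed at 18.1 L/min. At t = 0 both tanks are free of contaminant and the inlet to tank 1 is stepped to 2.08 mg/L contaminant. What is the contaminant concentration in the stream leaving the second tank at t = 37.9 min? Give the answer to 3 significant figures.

0.735 mg/L

Species balance on tank i: dCᵢ/dt = (Cᵢ₋₁ − Cᵢ)/τᵢ with τᵢ = Vᵢ/Q.
τ₁ = 483/18.1 = 26.685 min; τ₂ = 625/18.1 = 34.530 min.
Solving the cascade with C₁(0)=C₂(0)=0 gives C₂(t) = C_in[1 − (τ₁ e^(−t/τ₁) − τ₂ e^(−t/τ₂))/(τ₁ − τ₂)].
At t = 37.9: e^(−t/τ₁) = 0.24165, e^(−t/τ₂) = 0.33368.
C₂ = 2.08·[1 − (26.685·0.24165 − 34.530·0.33368)/(-7.8453)] = 2.08·0.35330 = 0.73487 mg/L.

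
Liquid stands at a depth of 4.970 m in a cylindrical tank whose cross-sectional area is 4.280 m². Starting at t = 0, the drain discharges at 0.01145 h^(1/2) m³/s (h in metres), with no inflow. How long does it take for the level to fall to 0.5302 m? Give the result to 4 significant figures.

1122 s

A dh/dt = −Q_out = −0.01145 √h.
Separate and integrate: 2(√h − √h₀) = −(0.01145/A) t.
t = 2A(√h₀ − √h)/0.01145 = 2·4.280·(√4.970 − √0.5302)/0.01145
  = 8.56000 × (2.22935 − 0.728148) / 0.01145 = 1122.30 s.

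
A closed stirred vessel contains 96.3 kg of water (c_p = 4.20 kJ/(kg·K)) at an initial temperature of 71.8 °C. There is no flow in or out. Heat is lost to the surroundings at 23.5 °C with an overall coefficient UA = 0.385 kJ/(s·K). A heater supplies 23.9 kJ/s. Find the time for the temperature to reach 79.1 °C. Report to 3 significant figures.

793 s

Lumped-capacitance energy balance: M c_p dT/dt = UA(T_amb − T) + Q̇.
τ = M c_p/UA = 1050.5 s; T_ss = T_amb + Q̇/UA = 23.5 + 23.9/0.385 = 85.578 °C.
T(t) = T_ss + (T₀ − T_ss)e^(−t/τ); set T = 79.1:
t = −τ ln[(T − T_ss)/(T₀ − T_ss)] = −1050.5 · ln(0.47017) = 792.81 s.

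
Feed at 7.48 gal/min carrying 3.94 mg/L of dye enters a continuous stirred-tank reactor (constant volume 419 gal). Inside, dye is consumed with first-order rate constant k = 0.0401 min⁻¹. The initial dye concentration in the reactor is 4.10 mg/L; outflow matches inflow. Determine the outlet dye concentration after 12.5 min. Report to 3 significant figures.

V dC/dt = Q(C_in − C) − k V C.
dC/dt = (Q/V) C_in − (Q/V + k) C; effective rate a = Q/V + k = 0.017852 + 0.0401 = 0.057952 min⁻¹.
C_ss = Q C_in/(Q + kV) = 1.2137 mg/L; C(t) = C_ss + (C₀ − C_ss) e^(−a t).
C(12.5) = 1.2137 + (2.8863)·e^(−0.057952·12.5) = 1.2137 + (2.8863)·0.48462 = 2.6124 mg/L.

2.61 mg/L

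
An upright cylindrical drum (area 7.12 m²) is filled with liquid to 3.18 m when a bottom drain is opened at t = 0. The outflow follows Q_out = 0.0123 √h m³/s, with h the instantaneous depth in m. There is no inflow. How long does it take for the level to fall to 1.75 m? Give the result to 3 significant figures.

A dh/dt = −Q_out = −0.0123 √h.
This is separable: 2 d(√h)/dt = −0.0123/A, so √h = √h₀ − (0.0123/(2A)) t.
t = 2A(√h₀ − √h)/0.0123 = 2·7.12·(√3.18 − √1.75)/0.0123
  = 14.240 × (1.7833 − 1.3229) / 0.0123 = 532.99 s.

533 s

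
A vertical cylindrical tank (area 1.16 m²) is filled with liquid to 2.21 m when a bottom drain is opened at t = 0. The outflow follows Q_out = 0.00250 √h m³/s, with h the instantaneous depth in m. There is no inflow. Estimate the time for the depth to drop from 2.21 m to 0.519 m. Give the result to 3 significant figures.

711 s

A dh/dt = −Q_out = −0.00250 √h.
This is separable: 2 d(√h)/dt = −0.00250/A, so √h = √h₀ − (0.00250/(2A)) t.
t = 2A(√h₀ − √h)/0.00250 = 2·1.16·(√2.21 − √0.519)/0.00250
  = 2.3200 × (1.4866 − 0.72042) / 0.00250 = 711.02 s.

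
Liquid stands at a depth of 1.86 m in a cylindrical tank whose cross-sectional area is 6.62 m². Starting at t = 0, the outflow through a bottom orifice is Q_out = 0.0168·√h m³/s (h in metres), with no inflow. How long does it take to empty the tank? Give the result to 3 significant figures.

Mass balance (ρ constant): A dh/dt = −0.0168 √h.
Separate and integrate: 2(√h − √h₀) = −(0.0168/A) t.
Tank is empty when √h = 0: t_empty = 2A√h₀/0.0168.
t_empty = 2·6.62·√1.86/0.0168 = 13.240·1.3638/0.0168 = 1074.8 s.

1070 s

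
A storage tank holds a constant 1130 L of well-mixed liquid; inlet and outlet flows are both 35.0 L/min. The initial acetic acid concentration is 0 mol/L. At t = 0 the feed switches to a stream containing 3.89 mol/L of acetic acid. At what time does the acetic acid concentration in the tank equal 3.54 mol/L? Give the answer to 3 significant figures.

77.8 min

Species balance on the tank: V dC/dt = Q(C_in − C), so τ = V/Q = 32.286 min.
C(t) = C_in + (C₀ − C_in) e^(−t/τ). Set C = 3.54 and solve for t:
e^(−t/τ) = (C − C_in)/(C₀ − C_in) = (3.54 − 3.89)/(0 − 3.89) = 0.089974
t = −τ ln(…) = 32.286 × 2.4082 = 77.751 min.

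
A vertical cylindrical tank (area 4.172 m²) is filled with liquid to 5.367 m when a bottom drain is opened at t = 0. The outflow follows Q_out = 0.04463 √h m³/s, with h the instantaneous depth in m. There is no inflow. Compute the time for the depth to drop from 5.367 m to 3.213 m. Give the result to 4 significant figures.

98.00 s

With no inflow, A dh/dt = −0.04463 √h.
Separate and integrate: 2(√h − √h₀) = −(0.04463/A) t.
t = 2A(√h₀ − √h)/0.04463 = 2·4.172·(√5.367 − √3.213)/0.04463
  = 8.34400 × (2.31668 − 1.79248) / 0.04463 = 98.0031 s.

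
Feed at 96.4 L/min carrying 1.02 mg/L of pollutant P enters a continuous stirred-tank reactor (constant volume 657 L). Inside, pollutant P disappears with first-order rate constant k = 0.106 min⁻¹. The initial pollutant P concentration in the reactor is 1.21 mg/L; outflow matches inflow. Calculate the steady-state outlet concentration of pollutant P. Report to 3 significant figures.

Species balance: V dC/dt = Q C_in − Q C − k V C.
At steady state: 0 = Q C_in − (Q + kV) C_ss, so C_ss = Q C_in/(Q + kV).
C_ss = 96.4·1.02/(96.4 + 0.106·657) = 98.328/166.04 = 0.59219 mg/L.

0.592 mg/L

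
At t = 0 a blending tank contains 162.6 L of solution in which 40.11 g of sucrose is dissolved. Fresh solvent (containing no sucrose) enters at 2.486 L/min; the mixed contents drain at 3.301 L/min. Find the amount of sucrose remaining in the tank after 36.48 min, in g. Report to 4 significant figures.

Let m(t) be the amount of sucrose. Volume: V(t) = V₀ + (Q_in − Q_out) t = 162.6 − 0.815000 t; V(36.48) = 132.869 L.
Solute balance: dm/dt = 0 − Q_out C = −Q_out m/V(t).
dm/m = −Q_out dt/(V₀ − 0.815000 t); integrating gives ln(m/m₀) = −(Q_out/(Q_in−Q_out)) ln(V/V₀).
m = m₀ (V₀/V)^(Q_out/(Q_in−Q_out)) = 40.11 × (162.6/132.869)^(-4.05031) = 17.7032 g.

17.70 g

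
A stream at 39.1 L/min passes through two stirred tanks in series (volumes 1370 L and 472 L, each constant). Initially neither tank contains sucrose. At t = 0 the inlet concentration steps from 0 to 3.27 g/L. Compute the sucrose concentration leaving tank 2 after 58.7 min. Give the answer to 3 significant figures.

2.35 g/L

Species balance on tank i: dCᵢ/dt = (Cᵢ₋₁ − Cᵢ)/τᵢ with τᵢ = Vᵢ/Q.
τ₁ = 1370/39.1 = 35.038 min; τ₂ = 472/39.1 = 12.072 min.
Solving the cascade with C₁(0)=C₂(0)=0 gives C₂(t) = C_in[1 − (τ₁ e^(−t/τ₁) − τ₂ e^(−t/τ₂))/(τ₁ − τ₂)].
At t = 58.7: e^(−t/τ₁) = 0.18725, e^(−t/τ₂) = 0.0077300.
C₂ = 3.27·[1 − (35.038·0.18725 − 12.072·0.0077300)/(22.967)] = 3.27·0.71839 = 2.3491 g/L.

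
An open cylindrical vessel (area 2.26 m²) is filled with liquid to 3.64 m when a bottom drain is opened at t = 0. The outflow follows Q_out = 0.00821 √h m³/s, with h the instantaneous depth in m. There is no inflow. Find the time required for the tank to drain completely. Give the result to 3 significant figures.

With no inflow, A dh/dt = −0.00821 √h.
∫ h^(−1/2) dh = −(0.00821/A) ∫ dt, giving 2√h = 2√h₀ − (0.00821/A) t.
Tank is empty when √h = 0: t_empty = 2A√h₀/0.00821.
t_empty = 2·2.26·√3.64/0.00821 = 4.5200·1.9079/0.00821 = 1050.4 s.

1050 s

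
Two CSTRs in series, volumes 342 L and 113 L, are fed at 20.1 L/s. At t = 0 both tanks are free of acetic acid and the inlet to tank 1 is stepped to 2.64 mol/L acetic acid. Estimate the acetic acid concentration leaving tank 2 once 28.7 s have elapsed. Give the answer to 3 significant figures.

Time constants: τᵢ = Vᵢ/Q for each well-mixed tank.
τ₁ = 342/20.1 = 17.015 s; τ₂ = 113/20.1 = 5.6219 s.
Tank 1: C₁ = C_in(1 − e^(−t/τ₁)). Tank 2 (τ₁ ≠ τ₂): C₂ = C_in[1 − (τ₁ e^(−t/τ₁) − τ₂ e^(−t/τ₂))/(τ₁ − τ₂)].
At t = 28.7: e^(−t/τ₁) = 0.18512, e^(−t/τ₂) = 0.0060661.
C₂ = 2.64·[1 − (17.015·0.18512 − 5.6219·0.0060661)/(11.393)] = 2.64·0.72653 = 1.9180 mol/L.

1.92 mol/L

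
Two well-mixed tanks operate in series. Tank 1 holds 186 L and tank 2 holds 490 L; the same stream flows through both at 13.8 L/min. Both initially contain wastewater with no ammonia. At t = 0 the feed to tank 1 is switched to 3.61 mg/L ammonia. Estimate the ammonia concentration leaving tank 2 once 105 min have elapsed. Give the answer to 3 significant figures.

3.31 mg/L

Time constants: τᵢ = Vᵢ/Q for each well-mixed tank.
τ₁ = 186/13.8 = 13.478 min; τ₂ = 490/13.8 = 35.507 min.
Tank 1: C₁ = C_in(1 − e^(−t/τ₁)). Tank 2 (τ₁ ≠ τ₂): C₂ = C_in[1 − (τ₁ e^(−t/τ₁) − τ₂ e^(−t/τ₂))/(τ₁ − τ₂)].
At t = 105: e^(−t/τ₁) = 0.00041372, e^(−t/τ₂) = 0.051967.
C₂ = 3.61·[1 − (13.478·0.00041372 − 35.507·0.051967)/(-22.029)] = 3.61·0.91649 = 3.3085 mg/L.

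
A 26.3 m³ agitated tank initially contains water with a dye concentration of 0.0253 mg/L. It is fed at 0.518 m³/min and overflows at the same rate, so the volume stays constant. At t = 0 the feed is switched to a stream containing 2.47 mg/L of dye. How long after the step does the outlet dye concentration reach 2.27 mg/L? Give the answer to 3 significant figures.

127 min

Species balance: V dC/dt = Q(C_in − C) ⇒ τ = V/Q = 50.772 min.
C(t) = C_in + (C₀ − C_in) e^(−t/τ). Set C = 2.27 and solve for t:
e^(−t/τ) = (C − C_in)/(C₀ − C_in) = (2.27 − 2.47)/(0.0253 − 2.47) = 0.081810
t = −τ ln(…) = 50.772 × 2.5034 = 127.10 min.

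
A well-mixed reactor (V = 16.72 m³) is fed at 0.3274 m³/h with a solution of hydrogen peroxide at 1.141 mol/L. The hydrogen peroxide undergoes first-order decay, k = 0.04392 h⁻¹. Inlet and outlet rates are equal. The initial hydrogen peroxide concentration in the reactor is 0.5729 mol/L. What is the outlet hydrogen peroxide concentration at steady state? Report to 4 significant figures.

0.3518 mol/L

Species balance: V dC/dt = Q C_in − Q C − k V C.
At steady state: 0 = Q C_in − (Q + kV) C_ss, so C_ss = Q C_in/(Q + kV).
C_ss = 0.3274·1.141/(0.3274 + 0.04392·16.72) = 0.373563/1.06174 = 0.351840 mol/L.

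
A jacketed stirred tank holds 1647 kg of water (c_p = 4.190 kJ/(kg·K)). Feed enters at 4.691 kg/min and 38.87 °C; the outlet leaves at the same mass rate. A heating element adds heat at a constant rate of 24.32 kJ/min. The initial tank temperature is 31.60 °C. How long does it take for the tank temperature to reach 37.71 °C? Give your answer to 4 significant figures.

444.7 min

Energy balance: M c_p dT/dt = ṁ c_p (T_in − T) + 24.32.
τ = M/ṁ = 351.098 min; T_ss = T_in + Q̇/(ṁ c_p) = 40.1073 °C.
T(t) = T_ss + (T₀ − T_ss) e^(−t/τ). Set T = 37.71:
e^(−t/τ) = (37.71 − 40.1073)/(31.60 − 40.1073) = 0.281795
t = −351.098 · ln(0.281795) = 444.691 min.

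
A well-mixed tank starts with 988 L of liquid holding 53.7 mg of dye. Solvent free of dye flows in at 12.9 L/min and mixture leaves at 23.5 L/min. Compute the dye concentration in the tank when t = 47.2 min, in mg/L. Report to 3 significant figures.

Let m(t) be the amount of dye. Volume: V(t) = V₀ + (Q_in − Q_out) t = 988 − 10.600 t; V(47.2) = 487.68 L.
Solute balance: dm/dt = 0 − Q_out C = −Q_out m/V(t).
dm/m = −Q_out dt/(V₀ − 10.600 t); integrating gives ln(m/m₀) = −(Q_out/(Q_in−Q_out)) ln(V/V₀).
m = m₀ (V₀/V)^(Q_out/(Q_in−Q_out)) = 53.7 × (988/487.68)^(-2.2170) = 11.225 mg.
C = m/V = 11.225/487.68 = 0.023018 mg/L.

0.0230 mg/L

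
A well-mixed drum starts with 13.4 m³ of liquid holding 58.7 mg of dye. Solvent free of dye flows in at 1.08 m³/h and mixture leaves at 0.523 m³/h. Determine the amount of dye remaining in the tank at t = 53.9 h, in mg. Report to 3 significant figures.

19.5 mg

Total volume: dV/dt = Q_in − Q_out = 0.55700 m³/h, so V(t) = 13.4 + 0.55700 t and V(53.9) = 43.422 m³.
Species balance (pure solvent in): dm/dt = −Q_out · m/V(t).
dm/m = −Q_out dt/(V₀ + 0.55700 t); integrating gives ln(m/m₀) = −(Q_out/(Q_in−Q_out)) ln(V/V₀).
m = m₀ (V₀/V)^(Q_out/(Q_in−Q_out)) = 58.7 × (13.4/43.422)^(0.93896) = 19.462 mg.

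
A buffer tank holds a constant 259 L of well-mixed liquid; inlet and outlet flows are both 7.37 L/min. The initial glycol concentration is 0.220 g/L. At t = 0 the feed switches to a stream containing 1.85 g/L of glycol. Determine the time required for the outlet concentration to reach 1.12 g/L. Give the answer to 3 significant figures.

28.2 min

Species balance: V dC/dt = Q(C_in − C) ⇒ τ = V/Q = 35.142 min.
C(t) = C_in + (C₀ − C_in) e^(−t/τ). Set C = 1.12 and solve for t:
e^(−t/τ) = (C − C_in)/(C₀ − C_in) = (1.12 − 1.85)/(0.220 − 1.85) = 0.44785
t = −τ ln(…) = 35.142 × 0.80329 = 28.230 min.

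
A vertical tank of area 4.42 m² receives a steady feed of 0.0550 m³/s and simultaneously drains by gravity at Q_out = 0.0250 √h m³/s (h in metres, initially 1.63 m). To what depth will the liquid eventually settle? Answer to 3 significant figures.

4.84 m

A dh/dt = Q_in − 0.0250 √h. Steady state requires inflow = outflow:
Q_in = 0.0250 √h_ss ⇒ √h_ss = 0.0550/0.0250 = 2.2000.
h_ss = 2.2000² = 4.8400 m. (Since h₀ = 1.63 m < h_ss, the level will rise toward this value.)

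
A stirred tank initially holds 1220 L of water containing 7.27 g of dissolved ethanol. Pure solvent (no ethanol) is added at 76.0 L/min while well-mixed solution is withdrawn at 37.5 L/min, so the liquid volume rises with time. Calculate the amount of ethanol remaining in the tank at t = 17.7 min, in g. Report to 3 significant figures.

Total volume: dV/dt = Q_in − Q_out = 38.500 L/min, so V(t) = 1220 + 38.500 t and V(17.7) = 1901.4 L.
Solute balance: dm/dt = 0 − Q_out C = −Q_out m/V(t).
dm/m = −Q_out dt/(V₀ + 38.500 t); integrating gives ln(m/m₀) = −(Q_out/(Q_in−Q_out)) ln(V/V₀).
m = m₀ (V₀/V)^(Q_out/(Q_in−Q_out)) = 7.27 × (1220/1901.4)^(0.97403) = 4.7186 g.

4.72 g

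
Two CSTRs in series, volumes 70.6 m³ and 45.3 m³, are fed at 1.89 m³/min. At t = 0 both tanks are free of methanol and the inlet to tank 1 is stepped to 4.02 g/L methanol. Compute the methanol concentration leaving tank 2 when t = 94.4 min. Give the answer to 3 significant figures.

Species balance on tank i: dCᵢ/dt = (Cᵢ₋₁ − Cᵢ)/τᵢ with τᵢ = Vᵢ/Q.
τ₁ = 70.6/1.89 = 37.354 min; τ₂ = 45.3/1.89 = 23.968 min.
Solving the cascade with C₁(0)=C₂(0)=0 gives C₂(t) = C_in[1 − (τ₁ e^(−t/τ₁) − τ₂ e^(−t/τ₂))/(τ₁ − τ₂)].
At t = 94.4: e^(−t/τ₁) = 0.079887, e^(−t/τ₂) = 0.019477.
C₂ = 4.02·[1 − (37.354·0.079887 − 23.968·0.019477)/(13.386)] = 4.02·0.81195 = 3.2640 g/L.

3.26 g/L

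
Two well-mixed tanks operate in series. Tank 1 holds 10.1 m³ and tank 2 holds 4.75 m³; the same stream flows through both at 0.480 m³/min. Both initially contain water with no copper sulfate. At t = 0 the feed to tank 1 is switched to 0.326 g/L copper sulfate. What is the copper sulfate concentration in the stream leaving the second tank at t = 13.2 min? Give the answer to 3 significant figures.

Each tank obeys Vᵢ dCᵢ/dt = Q(Cᵢ₋₁ − Cᵢ), so τᵢ = Vᵢ/Q.
τ₁ = 10.1/0.480 = 21.042 min; τ₂ = 4.75/0.480 = 9.8958 min.
Solving the cascade with C₁(0)=C₂(0)=0 gives C₂(t) = C_in[1 − (τ₁ e^(−t/τ₁) − τ₂ e^(−t/τ₂))/(τ₁ − τ₂)].
At t = 13.2: e^(−t/τ₁) = 0.53402, e^(−t/τ₂) = 0.26345.
C₂ = 0.326·[1 − (21.042·0.53402 − 9.8958·0.26345)/(11.146)] = 0.326·0.22576 = 0.073597 g/L.

0.0736 g/L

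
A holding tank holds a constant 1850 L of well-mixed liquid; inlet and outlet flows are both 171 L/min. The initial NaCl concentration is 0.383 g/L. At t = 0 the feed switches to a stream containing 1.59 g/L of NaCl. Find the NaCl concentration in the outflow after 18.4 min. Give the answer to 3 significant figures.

1.37 g/L

Unsteady species balance (constant V, well mixed): V dC/dt = Q(C_in − C).
So dC/dt = (C_in − C)/τ with τ = V/Q = 1850/171 = 10.819 min.
This is linear first-order; C(t) = C_in + (C₀ − C_in) e^(−t/τ).
C(18.4) = 1.59 + (0.383 − 1.59)·e^(−18.4/10.819) = 1.59 + (-1.2070)·0.18255 = 1.3697 g/L.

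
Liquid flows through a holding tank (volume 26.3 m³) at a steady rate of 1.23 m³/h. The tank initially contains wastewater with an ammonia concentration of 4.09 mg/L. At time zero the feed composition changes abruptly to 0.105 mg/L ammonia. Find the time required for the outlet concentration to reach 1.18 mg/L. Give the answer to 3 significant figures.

28.0 h

Accumulation = in − out for the solute gives V dC/dt = Q(C_in − C), so τ = V/Q = 21.382 h.
C(t) = C_in + (C₀ − C_in) e^(−t/τ). Set C = 1.18 and solve for t:
e^(−t/τ) = (C − C_in)/(C₀ − C_in) = (1.18 − 0.105)/(4.09 − 0.105) = 0.26976
t = −τ ln(…) = 21.382 × 1.3102 = 28.015 h.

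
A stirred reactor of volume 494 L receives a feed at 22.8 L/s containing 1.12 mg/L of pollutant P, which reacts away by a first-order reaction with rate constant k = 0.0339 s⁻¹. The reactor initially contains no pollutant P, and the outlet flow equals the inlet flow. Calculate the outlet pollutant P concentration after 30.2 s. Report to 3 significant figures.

Species balance: V dC/dt = Q C_in − Q C − k V C.
dC/dt = (Q/V) C_in − (Q/V + k) C; effective rate a = Q/V + k = 0.046154 + 0.0339 = 0.080054 s⁻¹.
C_ss = Q C_in/(Q + kV) = 0.64572 mg/L; C(t) = C_ss + (C₀ − C_ss) e^(−a t).
C(30.2) = 0.64572 + (-0.64572)·e^(−0.080054·30.2) = 0.64572 + (-0.64572)·0.089133 = 0.58816 mg/L.

0.588 mg/L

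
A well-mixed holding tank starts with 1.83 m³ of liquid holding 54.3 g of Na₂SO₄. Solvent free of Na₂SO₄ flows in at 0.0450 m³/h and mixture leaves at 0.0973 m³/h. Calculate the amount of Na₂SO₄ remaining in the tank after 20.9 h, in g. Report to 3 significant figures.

Total volume: dV/dt = Q_in − Q_out = -0.052300 m³/h, so V(t) = 1.83 − 0.052300 t and V(20.9) = 0.73693 m³.
No Na₂SO₄ enters, so dm/dt = −Q_out · (m/V).
Separate: dm/m = −Q_out dt/V(t) ⇒ ln(m/m₀) = −(Q_out/(Q_in−Q_out)) ln(V/V₀).
m = m₀ (V₀/V)^(Q_out/(Q_in−Q_out)) = 54.3 × (1.83/0.73693)^(-1.8604) = 9.9974 g.

10.0 g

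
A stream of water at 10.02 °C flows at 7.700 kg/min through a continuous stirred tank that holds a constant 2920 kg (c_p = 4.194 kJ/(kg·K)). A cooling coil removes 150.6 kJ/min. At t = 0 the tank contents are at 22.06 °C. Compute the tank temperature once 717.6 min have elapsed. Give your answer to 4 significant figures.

7.874 °C

M c_p dT/dt = ṁ c_p (T_in − T) − Q̇.
τ = M/ṁ = 379.221 min; T_ss = T_in − Q̇/(ṁ c_p) = 10.02 − 150.6/(7.700·4.194) = 5.35657 °C.
Integrating: T(t) = T_ss + (T₀ − T_ss) e^(−t/τ).
T(717.6) = 5.35657 + (16.7034)·e^(−717.6/379.221) = 5.35657 + (16.7034)·0.150725 = 7.87418 °C.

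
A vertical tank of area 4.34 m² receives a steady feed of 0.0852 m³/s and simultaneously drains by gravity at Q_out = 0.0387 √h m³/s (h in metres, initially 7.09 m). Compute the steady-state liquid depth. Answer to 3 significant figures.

A dh/dt = Q_in − 0.0387 √h. Steady state requires inflow = outflow:
Q_in = 0.0387 √h_ss ⇒ √h_ss = 0.0852/0.0387 = 2.2016.
h_ss = 2.2016² = 4.8468 m. (Since h₀ = 7.09 m > h_ss, the level will fall toward this value.)

4.85 m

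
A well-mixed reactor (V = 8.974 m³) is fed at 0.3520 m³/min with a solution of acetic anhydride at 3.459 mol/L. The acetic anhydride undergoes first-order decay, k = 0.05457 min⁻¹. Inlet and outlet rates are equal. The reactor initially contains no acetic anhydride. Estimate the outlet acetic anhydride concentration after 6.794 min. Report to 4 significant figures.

0.6817 mol/L

Species balance: V dC/dt = Q C_in − Q C − k V C.
This is linear with rate a = Q/V + k = 0.0937944 min⁻¹.
C_ss = Q C_in/(Q + kV) = 1.44654 mol/L; C(t) = C_ss + (C₀ − C_ss) e^(−a t).
C(6.794) = 1.44654 + (-1.44654)·e^(−0.0937944·6.794) = 1.44654 + (-1.44654)·0.528750 = 0.681681 mol/L.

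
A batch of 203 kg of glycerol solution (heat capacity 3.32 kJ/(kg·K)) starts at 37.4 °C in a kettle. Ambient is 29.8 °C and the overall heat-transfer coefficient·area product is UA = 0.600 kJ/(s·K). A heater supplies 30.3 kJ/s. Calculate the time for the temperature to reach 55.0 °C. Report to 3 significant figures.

593 s

Lumped-capacitance energy balance: M c_p dT/dt = UA(T_amb − T) + Q̇.
τ = M c_p/UA = 1123.3 s; T_ss = T_amb + Q̇/UA = 29.8 + 30.3/0.600 = 80.300 °C.
T(t) = T_ss + (T₀ − T_ss)e^(−t/τ); set T = 55.0:
t = −τ ln[(T − T_ss)/(T₀ − T_ss)] = −1123.3 · ln(0.58974) = 593.16 s.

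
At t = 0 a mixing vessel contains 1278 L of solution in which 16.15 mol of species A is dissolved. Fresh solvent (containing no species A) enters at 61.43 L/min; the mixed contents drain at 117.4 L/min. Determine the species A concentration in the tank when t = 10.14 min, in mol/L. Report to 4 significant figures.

Total volume: dV/dt = Q_in − Q_out = -55.9700 L/min, so V(t) = 1278 − 55.9700 t and V(10.14) = 710.464 L.
No species A enters, so dm/dt = −Q_out · (m/V).
dm/m = −Q_out dt/(V₀ − 55.9700 t); integrating gives ln(m/m₀) = −(Q_out/(Q_in−Q_out)) ln(V/V₀).
m = m₀ (V₀/V)^(Q_out/(Q_in−Q_out)) = 16.15 × (1278/710.464)^(-2.09755) = 4.71325 mol.
C = m/V = 4.71325/710.464 = 0.00663404 mol/L.

0.006634 mol/L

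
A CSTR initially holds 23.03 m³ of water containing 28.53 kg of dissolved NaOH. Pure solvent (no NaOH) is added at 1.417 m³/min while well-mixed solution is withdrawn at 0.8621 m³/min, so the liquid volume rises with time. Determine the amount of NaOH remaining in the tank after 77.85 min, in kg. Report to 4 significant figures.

5.528 kg

Let m(t) be the amount of NaOH. Volume: V(t) = V₀ + (Q_in − Q_out) t = 23.03 + 0.554900 t; V(77.85) = 66.2290 m³.
Species balance (pure solvent in): dm/dt = −Q_out · m/V(t).
Separate: dm/m = −Q_out dt/V(t) ⇒ ln(m/m₀) = −(Q_out/(Q_in−Q_out)) ln(V/V₀).
m = m₀ (V₀/V)^(Q_out/(Q_in−Q_out)) = 28.53 × (23.03/66.2290)^(1.55361) = 5.52809 kg.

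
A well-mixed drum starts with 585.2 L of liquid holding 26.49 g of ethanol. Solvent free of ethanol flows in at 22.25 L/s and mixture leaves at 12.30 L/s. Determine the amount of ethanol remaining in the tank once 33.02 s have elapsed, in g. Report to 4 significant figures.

15.27 g

Total volume: dV/dt = Q_in − Q_out = 9.95000 L/s, so V(t) = 585.2 + 9.95000 t and V(33.02) = 913.749 L.
No ethanol enters, so dm/dt = −Q_out · (m/V).
Separate: dm/m = −Q_out dt/V(t) ⇒ ln(m/m₀) = −(Q_out/(Q_in−Q_out)) ln(V/V₀).
m = m₀ (V₀/V)^(Q_out/(Q_in−Q_out)) = 26.49 × (585.2/913.749)^(1.23618) = 15.2705 g.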